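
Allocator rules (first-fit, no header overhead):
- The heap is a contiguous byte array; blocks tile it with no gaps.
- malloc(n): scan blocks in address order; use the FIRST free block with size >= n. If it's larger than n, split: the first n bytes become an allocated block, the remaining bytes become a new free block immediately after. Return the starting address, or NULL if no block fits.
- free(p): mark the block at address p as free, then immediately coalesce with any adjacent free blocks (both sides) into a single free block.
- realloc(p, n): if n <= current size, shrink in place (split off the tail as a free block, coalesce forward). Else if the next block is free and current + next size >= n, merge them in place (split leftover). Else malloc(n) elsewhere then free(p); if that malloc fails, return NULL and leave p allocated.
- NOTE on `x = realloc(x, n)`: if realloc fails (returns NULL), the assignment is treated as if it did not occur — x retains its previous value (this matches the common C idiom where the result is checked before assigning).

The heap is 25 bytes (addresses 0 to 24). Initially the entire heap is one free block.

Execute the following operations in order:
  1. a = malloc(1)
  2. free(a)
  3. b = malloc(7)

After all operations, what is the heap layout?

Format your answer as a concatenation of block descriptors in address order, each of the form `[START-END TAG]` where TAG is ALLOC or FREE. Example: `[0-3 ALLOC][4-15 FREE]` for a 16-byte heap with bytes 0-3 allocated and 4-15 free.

Answer: [0-6 ALLOC][7-24 FREE]

Derivation:
Op 1: a = malloc(1) -> a = 0; heap: [0-0 ALLOC][1-24 FREE]
Op 2: free(a) -> (freed a); heap: [0-24 FREE]
Op 3: b = malloc(7) -> b = 0; heap: [0-6 ALLOC][7-24 FREE]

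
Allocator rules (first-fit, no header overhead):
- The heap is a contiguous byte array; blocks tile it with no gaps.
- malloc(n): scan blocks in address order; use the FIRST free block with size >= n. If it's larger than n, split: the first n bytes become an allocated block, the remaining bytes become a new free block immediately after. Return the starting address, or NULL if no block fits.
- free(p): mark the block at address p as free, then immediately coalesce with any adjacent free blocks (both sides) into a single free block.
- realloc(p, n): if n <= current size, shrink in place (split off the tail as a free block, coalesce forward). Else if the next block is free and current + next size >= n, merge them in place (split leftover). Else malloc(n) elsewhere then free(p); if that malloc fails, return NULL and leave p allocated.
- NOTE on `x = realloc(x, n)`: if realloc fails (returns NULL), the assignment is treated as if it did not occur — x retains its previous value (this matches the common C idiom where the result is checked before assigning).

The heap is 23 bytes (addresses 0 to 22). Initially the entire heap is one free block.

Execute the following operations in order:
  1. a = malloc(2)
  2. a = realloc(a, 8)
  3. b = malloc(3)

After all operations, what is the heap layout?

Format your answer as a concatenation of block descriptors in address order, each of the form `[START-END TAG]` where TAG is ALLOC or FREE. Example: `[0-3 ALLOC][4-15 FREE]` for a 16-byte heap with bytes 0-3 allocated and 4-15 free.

Op 1: a = malloc(2) -> a = 0; heap: [0-1 ALLOC][2-22 FREE]
Op 2: a = realloc(a, 8) -> a = 0; heap: [0-7 ALLOC][8-22 FREE]
Op 3: b = malloc(3) -> b = 8; heap: [0-7 ALLOC][8-10 ALLOC][11-22 FREE]

Answer: [0-7 ALLOC][8-10 ALLOC][11-22 FREE]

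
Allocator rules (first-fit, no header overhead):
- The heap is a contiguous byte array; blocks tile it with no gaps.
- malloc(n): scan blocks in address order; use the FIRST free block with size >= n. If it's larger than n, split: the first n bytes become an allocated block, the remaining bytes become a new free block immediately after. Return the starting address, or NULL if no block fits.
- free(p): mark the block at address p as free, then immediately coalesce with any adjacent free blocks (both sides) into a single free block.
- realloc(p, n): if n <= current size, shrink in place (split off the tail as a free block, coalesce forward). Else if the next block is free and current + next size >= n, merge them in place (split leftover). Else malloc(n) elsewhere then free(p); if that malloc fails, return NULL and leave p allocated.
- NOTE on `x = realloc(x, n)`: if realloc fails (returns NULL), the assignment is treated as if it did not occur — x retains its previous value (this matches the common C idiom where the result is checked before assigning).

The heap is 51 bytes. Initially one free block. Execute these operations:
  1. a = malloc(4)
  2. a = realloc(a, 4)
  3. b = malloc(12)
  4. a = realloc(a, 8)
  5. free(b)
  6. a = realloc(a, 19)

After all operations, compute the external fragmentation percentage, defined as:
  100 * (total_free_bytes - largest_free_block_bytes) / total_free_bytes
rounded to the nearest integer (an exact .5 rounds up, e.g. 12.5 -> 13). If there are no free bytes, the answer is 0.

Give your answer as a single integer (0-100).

Op 1: a = malloc(4) -> a = 0; heap: [0-3 ALLOC][4-50 FREE]
Op 2: a = realloc(a, 4) -> a = 0; heap: [0-3 ALLOC][4-50 FREE]
Op 3: b = malloc(12) -> b = 4; heap: [0-3 ALLOC][4-15 ALLOC][16-50 FREE]
Op 4: a = realloc(a, 8) -> a = 16; heap: [0-3 FREE][4-15 ALLOC][16-23 ALLOC][24-50 FREE]
Op 5: free(b) -> (freed b); heap: [0-15 FREE][16-23 ALLOC][24-50 FREE]
Op 6: a = realloc(a, 19) -> a = 16; heap: [0-15 FREE][16-34 ALLOC][35-50 FREE]
Free blocks: [16 16] total_free=32 largest=16 -> 100*(32-16)/32 = 1600/32 = 50

Answer: 50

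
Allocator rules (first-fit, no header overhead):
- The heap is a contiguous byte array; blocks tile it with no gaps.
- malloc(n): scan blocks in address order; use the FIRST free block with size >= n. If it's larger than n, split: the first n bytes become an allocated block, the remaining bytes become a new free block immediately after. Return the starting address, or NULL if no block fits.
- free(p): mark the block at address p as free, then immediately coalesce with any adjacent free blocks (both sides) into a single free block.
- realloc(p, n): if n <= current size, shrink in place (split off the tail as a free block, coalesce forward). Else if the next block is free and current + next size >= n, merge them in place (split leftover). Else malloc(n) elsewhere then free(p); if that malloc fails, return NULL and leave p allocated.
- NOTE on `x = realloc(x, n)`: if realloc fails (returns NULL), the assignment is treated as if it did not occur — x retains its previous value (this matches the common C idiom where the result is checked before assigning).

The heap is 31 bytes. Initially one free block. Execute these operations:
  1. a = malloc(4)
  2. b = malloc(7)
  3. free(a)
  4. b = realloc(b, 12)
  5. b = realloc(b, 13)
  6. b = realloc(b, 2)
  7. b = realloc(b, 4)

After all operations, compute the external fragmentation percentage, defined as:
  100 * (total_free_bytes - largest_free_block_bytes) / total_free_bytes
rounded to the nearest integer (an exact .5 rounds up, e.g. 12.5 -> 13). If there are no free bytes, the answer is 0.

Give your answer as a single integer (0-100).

Answer: 15

Derivation:
Op 1: a = malloc(4) -> a = 0; heap: [0-3 ALLOC][4-30 FREE]
Op 2: b = malloc(7) -> b = 4; heap: [0-3 ALLOC][4-10 ALLOC][11-30 FREE]
Op 3: free(a) -> (freed a); heap: [0-3 FREE][4-10 ALLOC][11-30 FREE]
Op 4: b = realloc(b, 12) -> b = 4; heap: [0-3 FREE][4-15 ALLOC][16-30 FREE]
Op 5: b = realloc(b, 13) -> b = 4; heap: [0-3 FREE][4-16 ALLOC][17-30 FREE]
Op 6: b = realloc(b, 2) -> b = 4; heap: [0-3 FREE][4-5 ALLOC][6-30 FREE]
Op 7: b = realloc(b, 4) -> b = 4; heap: [0-3 FREE][4-7 ALLOC][8-30 FREE]
Free blocks: [4 23] total_free=27 largest=23 -> 100*(27-23)/27 = 400/27 ≈ 14.815 -> rounds to 15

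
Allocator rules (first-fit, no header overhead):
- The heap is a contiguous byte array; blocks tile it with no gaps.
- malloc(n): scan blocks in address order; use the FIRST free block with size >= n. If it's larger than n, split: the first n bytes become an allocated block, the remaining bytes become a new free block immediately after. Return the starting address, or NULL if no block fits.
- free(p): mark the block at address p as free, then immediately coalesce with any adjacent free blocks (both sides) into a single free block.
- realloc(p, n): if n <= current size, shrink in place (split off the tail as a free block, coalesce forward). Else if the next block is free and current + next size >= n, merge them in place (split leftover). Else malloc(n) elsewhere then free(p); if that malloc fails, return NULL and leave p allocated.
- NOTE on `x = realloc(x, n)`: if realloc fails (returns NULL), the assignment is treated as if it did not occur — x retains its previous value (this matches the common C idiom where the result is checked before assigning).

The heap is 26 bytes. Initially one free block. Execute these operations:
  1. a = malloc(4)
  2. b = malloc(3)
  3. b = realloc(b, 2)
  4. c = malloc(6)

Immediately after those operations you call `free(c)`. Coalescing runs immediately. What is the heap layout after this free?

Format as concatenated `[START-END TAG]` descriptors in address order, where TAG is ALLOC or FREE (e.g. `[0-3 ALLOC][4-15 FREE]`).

Answer: [0-3 ALLOC][4-5 ALLOC][6-25 FREE]

Derivation:
Op 1: a = malloc(4) -> a = 0; heap: [0-3 ALLOC][4-25 FREE]
Op 2: b = malloc(3) -> b = 4; heap: [0-3 ALLOC][4-6 ALLOC][7-25 FREE]
Op 3: b = realloc(b, 2) -> b = 4; heap: [0-3 ALLOC][4-5 ALLOC][6-25 FREE]
Op 4: c = malloc(6) -> c = 6; heap: [0-3 ALLOC][4-5 ALLOC][6-11 ALLOC][12-25 FREE]
free(c): c = 6 -> block [6-11 ALLOC]; mark free, coalesce with adjacent free neighbors -> [0-3 ALLOC][4-5 ALLOC][6-25 FREE]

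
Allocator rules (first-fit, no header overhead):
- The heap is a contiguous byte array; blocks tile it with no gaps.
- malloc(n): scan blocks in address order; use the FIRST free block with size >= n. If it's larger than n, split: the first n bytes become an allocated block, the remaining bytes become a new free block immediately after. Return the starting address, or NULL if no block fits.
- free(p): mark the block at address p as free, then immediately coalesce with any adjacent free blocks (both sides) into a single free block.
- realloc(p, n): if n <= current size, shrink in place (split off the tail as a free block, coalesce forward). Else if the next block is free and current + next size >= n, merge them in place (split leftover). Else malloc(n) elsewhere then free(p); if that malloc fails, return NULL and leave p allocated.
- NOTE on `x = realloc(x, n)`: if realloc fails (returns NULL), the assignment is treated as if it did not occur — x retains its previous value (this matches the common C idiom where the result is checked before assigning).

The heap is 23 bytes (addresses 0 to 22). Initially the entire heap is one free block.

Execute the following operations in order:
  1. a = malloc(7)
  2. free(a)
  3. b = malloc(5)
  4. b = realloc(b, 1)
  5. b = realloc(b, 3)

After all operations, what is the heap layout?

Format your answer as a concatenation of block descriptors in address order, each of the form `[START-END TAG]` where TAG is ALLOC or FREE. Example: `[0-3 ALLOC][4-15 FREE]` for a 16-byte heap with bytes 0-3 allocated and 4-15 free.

Op 1: a = malloc(7) -> a = 0; heap: [0-6 ALLOC][7-22 FREE]
Op 2: free(a) -> (freed a); heap: [0-22 FREE]
Op 3: b = malloc(5) -> b = 0; heap: [0-4 ALLOC][5-22 FREE]
Op 4: b = realloc(b, 1) -> b = 0; heap: [0-0 ALLOC][1-22 FREE]
Op 5: b = realloc(b, 3) -> b = 0; heap: [0-2 ALLOC][3-22 FREE]

Answer: [0-2 ALLOC][3-22 FREE]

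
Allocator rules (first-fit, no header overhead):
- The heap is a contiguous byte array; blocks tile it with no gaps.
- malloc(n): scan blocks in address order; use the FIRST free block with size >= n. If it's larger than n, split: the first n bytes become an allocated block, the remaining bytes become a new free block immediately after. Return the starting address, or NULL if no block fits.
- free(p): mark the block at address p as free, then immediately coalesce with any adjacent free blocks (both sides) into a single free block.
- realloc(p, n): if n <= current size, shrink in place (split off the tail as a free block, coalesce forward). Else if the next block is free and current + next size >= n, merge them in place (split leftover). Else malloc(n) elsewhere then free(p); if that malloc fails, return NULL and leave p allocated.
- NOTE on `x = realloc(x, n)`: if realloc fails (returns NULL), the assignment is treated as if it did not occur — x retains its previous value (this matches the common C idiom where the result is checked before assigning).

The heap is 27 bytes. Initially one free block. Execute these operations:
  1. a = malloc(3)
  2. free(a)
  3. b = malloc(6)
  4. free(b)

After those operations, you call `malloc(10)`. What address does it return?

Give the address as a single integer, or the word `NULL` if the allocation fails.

Answer: 0

Derivation:
Op 1: a = malloc(3) -> a = 0; heap: [0-2 ALLOC][3-26 FREE]
Op 2: free(a) -> (freed a); heap: [0-26 FREE]
Op 3: b = malloc(6) -> b = 0; heap: [0-5 ALLOC][6-26 FREE]
Op 4: free(b) -> (freed b); heap: [0-26 FREE]
malloc(10): first-fit scan over [0-26 FREE] -> 0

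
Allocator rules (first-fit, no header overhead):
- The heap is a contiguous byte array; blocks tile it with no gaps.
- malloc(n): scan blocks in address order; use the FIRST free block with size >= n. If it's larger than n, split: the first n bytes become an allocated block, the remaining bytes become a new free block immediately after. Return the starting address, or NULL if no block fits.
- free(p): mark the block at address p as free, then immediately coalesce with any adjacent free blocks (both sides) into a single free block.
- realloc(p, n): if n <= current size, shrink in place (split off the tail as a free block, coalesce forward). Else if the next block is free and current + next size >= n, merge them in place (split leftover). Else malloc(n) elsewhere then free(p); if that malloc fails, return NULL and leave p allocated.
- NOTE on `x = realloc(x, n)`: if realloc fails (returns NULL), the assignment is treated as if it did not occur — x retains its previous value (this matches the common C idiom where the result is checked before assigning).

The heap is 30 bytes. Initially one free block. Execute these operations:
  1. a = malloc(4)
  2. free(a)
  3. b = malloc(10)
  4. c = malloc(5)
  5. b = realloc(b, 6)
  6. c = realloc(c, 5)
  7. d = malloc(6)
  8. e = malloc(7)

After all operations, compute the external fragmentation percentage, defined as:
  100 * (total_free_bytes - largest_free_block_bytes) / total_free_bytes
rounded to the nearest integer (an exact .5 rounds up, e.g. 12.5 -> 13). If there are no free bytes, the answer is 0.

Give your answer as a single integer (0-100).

Answer: 33

Derivation:
Op 1: a = malloc(4) -> a = 0; heap: [0-3 ALLOC][4-29 FREE]
Op 2: free(a) -> (freed a); heap: [0-29 FREE]
Op 3: b = malloc(10) -> b = 0; heap: [0-9 ALLOC][10-29 FREE]
Op 4: c = malloc(5) -> c = 10; heap: [0-9 ALLOC][10-14 ALLOC][15-29 FREE]
Op 5: b = realloc(b, 6) -> b = 0; heap: [0-5 ALLOC][6-9 FREE][10-14 ALLOC][15-29 FREE]
Op 6: c = realloc(c, 5) -> c = 10; heap: [0-5 ALLOC][6-9 FREE][10-14 ALLOC][15-29 FREE]
Op 7: d = malloc(6) -> d = 15; heap: [0-5 ALLOC][6-9 FREE][10-14 ALLOC][15-20 ALLOC][21-29 FREE]
Op 8: e = malloc(7) -> e = 21; heap: [0-5 ALLOC][6-9 FREE][10-14 ALLOC][15-20 ALLOC][21-27 ALLOC][28-29 FREE]
Free blocks: [4 2] total_free=6 largest=4 -> 100*(6-4)/6 = 200/6 ≈ 33.333 -> rounds to 33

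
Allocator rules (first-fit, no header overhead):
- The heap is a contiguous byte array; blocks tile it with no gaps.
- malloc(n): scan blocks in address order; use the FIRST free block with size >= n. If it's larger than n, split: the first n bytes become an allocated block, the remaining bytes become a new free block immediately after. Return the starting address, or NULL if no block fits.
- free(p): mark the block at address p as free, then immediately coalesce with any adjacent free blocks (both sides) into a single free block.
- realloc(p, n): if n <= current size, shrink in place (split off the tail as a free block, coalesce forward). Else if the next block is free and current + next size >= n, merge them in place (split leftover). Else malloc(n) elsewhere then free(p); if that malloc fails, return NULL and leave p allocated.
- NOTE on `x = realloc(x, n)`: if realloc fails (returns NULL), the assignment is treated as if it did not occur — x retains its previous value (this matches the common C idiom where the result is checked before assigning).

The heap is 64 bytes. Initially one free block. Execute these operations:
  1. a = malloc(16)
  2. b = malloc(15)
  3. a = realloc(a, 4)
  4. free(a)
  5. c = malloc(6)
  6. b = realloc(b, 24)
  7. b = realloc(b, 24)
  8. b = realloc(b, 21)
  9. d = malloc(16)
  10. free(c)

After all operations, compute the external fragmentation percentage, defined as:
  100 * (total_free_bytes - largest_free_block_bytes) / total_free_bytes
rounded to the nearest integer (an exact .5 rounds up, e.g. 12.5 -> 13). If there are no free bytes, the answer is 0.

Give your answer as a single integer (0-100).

Op 1: a = malloc(16) -> a = 0; heap: [0-15 ALLOC][16-63 FREE]
Op 2: b = malloc(15) -> b = 16; heap: [0-15 ALLOC][16-30 ALLOC][31-63 FREE]
Op 3: a = realloc(a, 4) -> a = 0; heap: [0-3 ALLOC][4-15 FREE][16-30 ALLOC][31-63 FREE]
Op 4: free(a) -> (freed a); heap: [0-15 FREE][16-30 ALLOC][31-63 FREE]
Op 5: c = malloc(6) -> c = 0; heap: [0-5 ALLOC][6-15 FREE][16-30 ALLOC][31-63 FREE]
Op 6: b = realloc(b, 24) -> b = 16; heap: [0-5 ALLOC][6-15 FREE][16-39 ALLOC][40-63 FREE]
Op 7: b = realloc(b, 24) -> b = 16; heap: [0-5 ALLOC][6-15 FREE][16-39 ALLOC][40-63 FREE]
Op 8: b = realloc(b, 21) -> b = 16; heap: [0-5 ALLOC][6-15 FREE][16-36 ALLOC][37-63 FREE]
Op 9: d = malloc(16) -> d = 37; heap: [0-5 ALLOC][6-15 FREE][16-36 ALLOC][37-52 ALLOC][53-63 FREE]
Op 10: free(c) -> (freed c); heap: [0-15 FREE][16-36 ALLOC][37-52 ALLOC][53-63 FREE]
Free blocks: [16 11] total_free=27 largest=16 -> 100*(27-16)/27 = 1100/27 ≈ 40.741 -> rounds to 41

Answer: 41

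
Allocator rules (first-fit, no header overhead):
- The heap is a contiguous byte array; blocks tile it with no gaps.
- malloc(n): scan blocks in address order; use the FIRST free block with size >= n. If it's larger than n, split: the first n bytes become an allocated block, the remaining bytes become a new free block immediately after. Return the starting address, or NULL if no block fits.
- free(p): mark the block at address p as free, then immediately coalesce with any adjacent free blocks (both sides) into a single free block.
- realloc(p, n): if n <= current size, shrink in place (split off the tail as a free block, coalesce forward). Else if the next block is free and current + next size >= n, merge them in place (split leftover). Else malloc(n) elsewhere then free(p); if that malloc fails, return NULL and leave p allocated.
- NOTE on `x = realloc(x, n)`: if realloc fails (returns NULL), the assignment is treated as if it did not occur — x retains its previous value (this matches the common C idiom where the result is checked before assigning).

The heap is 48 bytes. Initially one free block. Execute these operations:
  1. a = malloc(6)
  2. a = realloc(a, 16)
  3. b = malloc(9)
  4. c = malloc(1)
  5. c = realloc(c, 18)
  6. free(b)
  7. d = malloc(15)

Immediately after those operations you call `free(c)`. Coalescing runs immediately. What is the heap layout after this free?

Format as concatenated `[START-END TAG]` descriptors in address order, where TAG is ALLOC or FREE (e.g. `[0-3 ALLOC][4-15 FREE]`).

Answer: [0-15 ALLOC][16-47 FREE]

Derivation:
Op 1: a = malloc(6) -> a = 0; heap: [0-5 ALLOC][6-47 FREE]
Op 2: a = realloc(a, 16) -> a = 0; heap: [0-15 ALLOC][16-47 FREE]
Op 3: b = malloc(9) -> b = 16; heap: [0-15 ALLOC][16-24 ALLOC][25-47 FREE]
Op 4: c = malloc(1) -> c = 25; heap: [0-15 ALLOC][16-24 ALLOC][25-25 ALLOC][26-47 FREE]
Op 5: c = realloc(c, 18) -> c = 25; heap: [0-15 ALLOC][16-24 ALLOC][25-42 ALLOC][43-47 FREE]
Op 6: free(b) -> (freed b); heap: [0-15 ALLOC][16-24 FREE][25-42 ALLOC][43-47 FREE]
Op 7: d = malloc(15) -> d = NULL; heap: [0-15 ALLOC][16-24 FREE][25-42 ALLOC][43-47 FREE]
free(c): c = 25 -> block [25-42 ALLOC]; mark free, coalesce with adjacent free neighbors -> [0-15 ALLOC][16-47 FREE]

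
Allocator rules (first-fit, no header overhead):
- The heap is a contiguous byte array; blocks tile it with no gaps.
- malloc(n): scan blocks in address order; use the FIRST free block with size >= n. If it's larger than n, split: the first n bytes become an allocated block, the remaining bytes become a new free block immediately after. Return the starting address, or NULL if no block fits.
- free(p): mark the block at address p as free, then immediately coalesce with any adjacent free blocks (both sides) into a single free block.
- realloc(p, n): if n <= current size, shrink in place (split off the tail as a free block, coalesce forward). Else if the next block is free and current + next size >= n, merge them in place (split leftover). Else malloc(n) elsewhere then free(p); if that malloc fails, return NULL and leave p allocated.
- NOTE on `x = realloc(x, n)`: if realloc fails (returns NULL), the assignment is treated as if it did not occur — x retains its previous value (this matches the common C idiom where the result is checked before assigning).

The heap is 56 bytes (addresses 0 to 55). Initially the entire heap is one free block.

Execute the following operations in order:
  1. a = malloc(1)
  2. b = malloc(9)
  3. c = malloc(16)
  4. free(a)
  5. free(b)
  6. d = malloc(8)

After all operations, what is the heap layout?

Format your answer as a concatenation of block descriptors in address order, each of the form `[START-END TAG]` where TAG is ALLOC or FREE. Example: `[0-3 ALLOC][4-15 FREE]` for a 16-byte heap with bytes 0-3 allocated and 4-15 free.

Answer: [0-7 ALLOC][8-9 FREE][10-25 ALLOC][26-55 FREE]

Derivation:
Op 1: a = malloc(1) -> a = 0; heap: [0-0 ALLOC][1-55 FREE]
Op 2: b = malloc(9) -> b = 1; heap: [0-0 ALLOC][1-9 ALLOC][10-55 FREE]
Op 3: c = malloc(16) -> c = 10; heap: [0-0 ALLOC][1-9 ALLOC][10-25 ALLOC][26-55 FREE]
Op 4: free(a) -> (freed a); heap: [0-0 FREE][1-9 ALLOC][10-25 ALLOC][26-55 FREE]
Op 5: free(b) -> (freed b); heap: [0-9 FREE][10-25 ALLOC][26-55 FREE]
Op 6: d = malloc(8) -> d = 0; heap: [0-7 ALLOC][8-9 FREE][10-25 ALLOC][26-55 FREE]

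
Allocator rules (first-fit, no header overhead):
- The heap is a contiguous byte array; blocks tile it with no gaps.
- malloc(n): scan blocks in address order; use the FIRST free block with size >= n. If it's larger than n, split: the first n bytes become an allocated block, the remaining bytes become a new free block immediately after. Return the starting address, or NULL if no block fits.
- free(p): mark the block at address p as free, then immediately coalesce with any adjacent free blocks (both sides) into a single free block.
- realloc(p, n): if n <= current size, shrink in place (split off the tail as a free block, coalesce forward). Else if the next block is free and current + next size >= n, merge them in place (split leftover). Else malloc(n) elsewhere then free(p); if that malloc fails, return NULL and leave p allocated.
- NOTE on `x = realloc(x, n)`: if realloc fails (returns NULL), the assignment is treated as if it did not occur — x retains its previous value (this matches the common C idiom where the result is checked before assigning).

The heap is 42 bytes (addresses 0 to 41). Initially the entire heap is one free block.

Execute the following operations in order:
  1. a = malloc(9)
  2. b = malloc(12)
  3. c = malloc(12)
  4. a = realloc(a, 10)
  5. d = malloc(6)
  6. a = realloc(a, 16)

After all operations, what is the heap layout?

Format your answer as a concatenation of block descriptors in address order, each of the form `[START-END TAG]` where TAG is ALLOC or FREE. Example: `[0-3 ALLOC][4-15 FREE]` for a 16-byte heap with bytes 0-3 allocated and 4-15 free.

Answer: [0-8 ALLOC][9-20 ALLOC][21-32 ALLOC][33-38 ALLOC][39-41 FREE]

Derivation:
Op 1: a = malloc(9) -> a = 0; heap: [0-8 ALLOC][9-41 FREE]
Op 2: b = malloc(12) -> b = 9; heap: [0-8 ALLOC][9-20 ALLOC][21-41 FREE]
Op 3: c = malloc(12) -> c = 21; heap: [0-8 ALLOC][9-20 ALLOC][21-32 ALLOC][33-41 FREE]
Op 4: a = realloc(a, 10) -> NULL (a unchanged); heap: [0-8 ALLOC][9-20 ALLOC][21-32 ALLOC][33-41 FREE]
Op 5: d = malloc(6) -> d = 33; heap: [0-8 ALLOC][9-20 ALLOC][21-32 ALLOC][33-38 ALLOC][39-41 FREE]
Op 6: a = realloc(a, 16) -> NULL (a unchanged); heap: [0-8 ALLOC][9-20 ALLOC][21-32 ALLOC][33-38 ALLOC][39-41 FREE]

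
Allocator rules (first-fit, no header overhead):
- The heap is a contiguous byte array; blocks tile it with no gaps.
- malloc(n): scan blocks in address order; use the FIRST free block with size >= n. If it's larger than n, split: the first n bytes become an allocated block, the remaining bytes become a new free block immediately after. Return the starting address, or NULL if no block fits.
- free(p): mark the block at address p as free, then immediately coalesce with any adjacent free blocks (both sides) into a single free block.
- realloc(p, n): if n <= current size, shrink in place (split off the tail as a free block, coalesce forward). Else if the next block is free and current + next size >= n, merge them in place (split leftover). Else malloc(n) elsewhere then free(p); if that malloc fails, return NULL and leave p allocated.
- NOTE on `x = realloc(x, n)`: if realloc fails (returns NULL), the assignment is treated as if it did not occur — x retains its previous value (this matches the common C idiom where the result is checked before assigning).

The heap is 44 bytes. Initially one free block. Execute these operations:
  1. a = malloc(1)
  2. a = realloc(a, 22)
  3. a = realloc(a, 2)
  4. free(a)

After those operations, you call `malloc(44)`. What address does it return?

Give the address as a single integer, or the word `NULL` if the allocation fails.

Op 1: a = malloc(1) -> a = 0; heap: [0-0 ALLOC][1-43 FREE]
Op 2: a = realloc(a, 22) -> a = 0; heap: [0-21 ALLOC][22-43 FREE]
Op 3: a = realloc(a, 2) -> a = 0; heap: [0-1 ALLOC][2-43 FREE]
Op 4: free(a) -> (freed a); heap: [0-43 FREE]
malloc(44): first-fit scan over [0-43 FREE] -> 0

Answer: 0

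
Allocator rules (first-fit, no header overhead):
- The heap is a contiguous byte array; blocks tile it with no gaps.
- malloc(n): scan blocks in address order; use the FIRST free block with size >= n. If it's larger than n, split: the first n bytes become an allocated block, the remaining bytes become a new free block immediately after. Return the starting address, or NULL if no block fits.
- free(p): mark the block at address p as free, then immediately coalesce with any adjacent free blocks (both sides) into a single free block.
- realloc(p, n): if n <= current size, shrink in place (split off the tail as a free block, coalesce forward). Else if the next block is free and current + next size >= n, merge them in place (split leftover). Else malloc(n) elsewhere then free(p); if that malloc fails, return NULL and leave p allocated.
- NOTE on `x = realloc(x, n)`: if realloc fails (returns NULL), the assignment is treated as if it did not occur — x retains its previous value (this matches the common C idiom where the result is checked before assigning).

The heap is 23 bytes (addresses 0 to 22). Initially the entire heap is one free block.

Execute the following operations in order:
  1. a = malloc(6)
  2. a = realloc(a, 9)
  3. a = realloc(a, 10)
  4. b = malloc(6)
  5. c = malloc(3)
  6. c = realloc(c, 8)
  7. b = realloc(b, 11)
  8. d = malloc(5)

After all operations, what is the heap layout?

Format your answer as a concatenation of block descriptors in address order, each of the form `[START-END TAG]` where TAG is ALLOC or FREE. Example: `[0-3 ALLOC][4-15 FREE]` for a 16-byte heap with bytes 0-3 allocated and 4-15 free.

Answer: [0-9 ALLOC][10-15 ALLOC][16-18 ALLOC][19-22 FREE]

Derivation:
Op 1: a = malloc(6) -> a = 0; heap: [0-5 ALLOC][6-22 FREE]
Op 2: a = realloc(a, 9) -> a = 0; heap: [0-8 ALLOC][9-22 FREE]
Op 3: a = realloc(a, 10) -> a = 0; heap: [0-9 ALLOC][10-22 FREE]
Op 4: b = malloc(6) -> b = 10; heap: [0-9 ALLOC][10-15 ALLOC][16-22 FREE]
Op 5: c = malloc(3) -> c = 16; heap: [0-9 ALLOC][10-15 ALLOC][16-18 ALLOC][19-22 FREE]
Op 6: c = realloc(c, 8) -> NULL (c unchanged); heap: [0-9 ALLOC][10-15 ALLOC][16-18 ALLOC][19-22 FREE]
Op 7: b = realloc(b, 11) -> NULL (b unchanged); heap: [0-9 ALLOC][10-15 ALLOC][16-18 ALLOC][19-22 FREE]
Op 8: d = malloc(5) -> d = NULL; heap: [0-9 ALLOC][10-15 ALLOC][16-18 ALLOC][19-22 FREE]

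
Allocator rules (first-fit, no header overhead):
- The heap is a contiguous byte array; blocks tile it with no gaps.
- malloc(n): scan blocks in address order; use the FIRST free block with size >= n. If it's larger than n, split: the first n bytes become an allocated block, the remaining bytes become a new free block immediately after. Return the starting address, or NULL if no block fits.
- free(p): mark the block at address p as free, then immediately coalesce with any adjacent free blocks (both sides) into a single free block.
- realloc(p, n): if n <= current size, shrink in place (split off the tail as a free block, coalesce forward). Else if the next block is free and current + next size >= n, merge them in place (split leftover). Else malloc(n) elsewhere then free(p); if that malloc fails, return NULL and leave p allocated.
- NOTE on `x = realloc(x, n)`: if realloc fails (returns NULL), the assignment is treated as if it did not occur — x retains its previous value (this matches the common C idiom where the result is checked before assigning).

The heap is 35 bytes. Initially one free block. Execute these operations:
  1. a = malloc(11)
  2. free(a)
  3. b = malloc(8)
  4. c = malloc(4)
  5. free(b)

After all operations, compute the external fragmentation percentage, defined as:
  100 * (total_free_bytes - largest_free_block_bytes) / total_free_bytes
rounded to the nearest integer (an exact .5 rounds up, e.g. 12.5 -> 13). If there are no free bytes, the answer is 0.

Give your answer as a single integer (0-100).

Answer: 26

Derivation:
Op 1: a = malloc(11) -> a = 0; heap: [0-10 ALLOC][11-34 FREE]
Op 2: free(a) -> (freed a); heap: [0-34 FREE]
Op 3: b = malloc(8) -> b = 0; heap: [0-7 ALLOC][8-34 FREE]
Op 4: c = malloc(4) -> c = 8; heap: [0-7 ALLOC][8-11 ALLOC][12-34 FREE]
Op 5: free(b) -> (freed b); heap: [0-7 FREE][8-11 ALLOC][12-34 FREE]
Free blocks: [8 23] total_free=31 largest=23 -> 100*(31-23)/31 = 800/31 ≈ 25.806 -> rounds to 26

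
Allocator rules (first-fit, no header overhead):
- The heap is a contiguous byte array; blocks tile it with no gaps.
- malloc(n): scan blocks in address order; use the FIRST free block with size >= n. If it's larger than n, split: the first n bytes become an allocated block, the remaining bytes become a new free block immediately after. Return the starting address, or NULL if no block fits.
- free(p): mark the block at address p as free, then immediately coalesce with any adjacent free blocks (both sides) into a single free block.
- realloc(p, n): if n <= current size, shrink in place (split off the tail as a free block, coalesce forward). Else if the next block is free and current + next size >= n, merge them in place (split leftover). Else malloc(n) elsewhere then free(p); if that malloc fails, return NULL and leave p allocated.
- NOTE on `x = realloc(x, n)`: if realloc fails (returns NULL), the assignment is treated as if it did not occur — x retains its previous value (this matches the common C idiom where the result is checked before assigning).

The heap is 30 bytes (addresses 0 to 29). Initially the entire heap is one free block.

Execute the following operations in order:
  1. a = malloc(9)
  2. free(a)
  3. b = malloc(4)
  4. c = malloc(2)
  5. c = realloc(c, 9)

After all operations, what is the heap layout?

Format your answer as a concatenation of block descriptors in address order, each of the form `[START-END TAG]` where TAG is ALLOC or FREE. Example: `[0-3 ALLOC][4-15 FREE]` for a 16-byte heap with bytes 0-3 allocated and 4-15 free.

Answer: [0-3 ALLOC][4-12 ALLOC][13-29 FREE]

Derivation:
Op 1: a = malloc(9) -> a = 0; heap: [0-8 ALLOC][9-29 FREE]
Op 2: free(a) -> (freed a); heap: [0-29 FREE]
Op 3: b = malloc(4) -> b = 0; heap: [0-3 ALLOC][4-29 FREE]
Op 4: c = malloc(2) -> c = 4; heap: [0-3 ALLOC][4-5 ALLOC][6-29 FREE]
Op 5: c = realloc(c, 9) -> c = 4; heap: [0-3 ALLOC][4-12 ALLOC][13-29 FREE]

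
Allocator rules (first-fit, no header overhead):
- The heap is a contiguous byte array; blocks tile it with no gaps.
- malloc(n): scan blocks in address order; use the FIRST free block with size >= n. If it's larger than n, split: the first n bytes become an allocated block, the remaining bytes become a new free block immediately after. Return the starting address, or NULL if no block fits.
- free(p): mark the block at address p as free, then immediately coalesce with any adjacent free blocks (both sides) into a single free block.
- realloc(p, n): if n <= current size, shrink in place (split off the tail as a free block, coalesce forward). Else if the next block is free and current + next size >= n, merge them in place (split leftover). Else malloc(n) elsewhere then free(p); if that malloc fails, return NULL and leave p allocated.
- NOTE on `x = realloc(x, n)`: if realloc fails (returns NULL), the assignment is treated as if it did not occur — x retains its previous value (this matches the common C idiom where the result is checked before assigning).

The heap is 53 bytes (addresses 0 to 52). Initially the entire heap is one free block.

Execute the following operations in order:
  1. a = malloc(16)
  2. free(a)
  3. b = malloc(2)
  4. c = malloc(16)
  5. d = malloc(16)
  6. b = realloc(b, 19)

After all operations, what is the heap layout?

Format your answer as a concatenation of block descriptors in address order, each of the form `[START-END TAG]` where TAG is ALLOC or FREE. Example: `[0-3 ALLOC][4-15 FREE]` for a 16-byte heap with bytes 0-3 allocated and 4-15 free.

Op 1: a = malloc(16) -> a = 0; heap: [0-15 ALLOC][16-52 FREE]
Op 2: free(a) -> (freed a); heap: [0-52 FREE]
Op 3: b = malloc(2) -> b = 0; heap: [0-1 ALLOC][2-52 FREE]
Op 4: c = malloc(16) -> c = 2; heap: [0-1 ALLOC][2-17 ALLOC][18-52 FREE]
Op 5: d = malloc(16) -> d = 18; heap: [0-1 ALLOC][2-17 ALLOC][18-33 ALLOC][34-52 FREE]
Op 6: b = realloc(b, 19) -> b = 34; heap: [0-1 FREE][2-17 ALLOC][18-33 ALLOC][34-52 ALLOC]

Answer: [0-1 FREE][2-17 ALLOC][18-33 ALLOC][34-52 ALLOC]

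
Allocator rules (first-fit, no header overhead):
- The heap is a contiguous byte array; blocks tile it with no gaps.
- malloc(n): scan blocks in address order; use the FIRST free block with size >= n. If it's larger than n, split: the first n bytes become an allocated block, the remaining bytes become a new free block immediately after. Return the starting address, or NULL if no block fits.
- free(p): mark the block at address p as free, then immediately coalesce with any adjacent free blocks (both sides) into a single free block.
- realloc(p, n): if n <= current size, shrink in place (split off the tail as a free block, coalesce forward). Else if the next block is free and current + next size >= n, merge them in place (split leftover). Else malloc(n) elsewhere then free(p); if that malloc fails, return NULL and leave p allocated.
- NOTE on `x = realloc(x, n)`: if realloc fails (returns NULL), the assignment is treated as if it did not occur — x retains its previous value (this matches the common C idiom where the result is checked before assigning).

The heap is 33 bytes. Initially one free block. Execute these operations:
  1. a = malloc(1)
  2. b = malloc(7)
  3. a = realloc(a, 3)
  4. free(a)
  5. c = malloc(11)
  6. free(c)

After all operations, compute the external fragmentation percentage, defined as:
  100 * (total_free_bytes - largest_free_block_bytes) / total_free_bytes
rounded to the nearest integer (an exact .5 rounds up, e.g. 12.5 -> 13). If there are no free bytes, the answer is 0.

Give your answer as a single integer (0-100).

Answer: 4

Derivation:
Op 1: a = malloc(1) -> a = 0; heap: [0-0 ALLOC][1-32 FREE]
Op 2: b = malloc(7) -> b = 1; heap: [0-0 ALLOC][1-7 ALLOC][8-32 FREE]
Op 3: a = realloc(a, 3) -> a = 8; heap: [0-0 FREE][1-7 ALLOC][8-10 ALLOC][11-32 FREE]
Op 4: free(a) -> (freed a); heap: [0-0 FREE][1-7 ALLOC][8-32 FREE]
Op 5: c = malloc(11) -> c = 8; heap: [0-0 FREE][1-7 ALLOC][8-18 ALLOC][19-32 FREE]
Op 6: free(c) -> (freed c); heap: [0-0 FREE][1-7 ALLOC][8-32 FREE]
Free blocks: [1 25] total_free=26 largest=25 -> 100*(26-25)/26 = 100/26 ≈ 3.846 -> rounds to 4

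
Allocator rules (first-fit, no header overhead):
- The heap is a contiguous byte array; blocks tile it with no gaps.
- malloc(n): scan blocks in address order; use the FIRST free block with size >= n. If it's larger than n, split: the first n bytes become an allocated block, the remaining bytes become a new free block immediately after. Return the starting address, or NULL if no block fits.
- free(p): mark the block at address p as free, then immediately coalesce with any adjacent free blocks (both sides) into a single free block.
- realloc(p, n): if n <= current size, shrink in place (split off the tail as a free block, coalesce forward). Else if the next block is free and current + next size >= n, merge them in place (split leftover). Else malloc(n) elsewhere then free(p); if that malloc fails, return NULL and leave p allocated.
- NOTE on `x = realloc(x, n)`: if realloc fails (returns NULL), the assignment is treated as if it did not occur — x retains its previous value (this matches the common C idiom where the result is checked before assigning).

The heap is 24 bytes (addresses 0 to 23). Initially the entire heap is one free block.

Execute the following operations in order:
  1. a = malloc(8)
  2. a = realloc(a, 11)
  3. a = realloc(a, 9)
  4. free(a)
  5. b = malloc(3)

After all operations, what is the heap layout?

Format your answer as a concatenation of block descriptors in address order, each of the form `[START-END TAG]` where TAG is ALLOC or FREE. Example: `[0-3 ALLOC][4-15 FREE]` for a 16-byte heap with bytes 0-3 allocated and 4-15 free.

Op 1: a = malloc(8) -> a = 0; heap: [0-7 ALLOC][8-23 FREE]
Op 2: a = realloc(a, 11) -> a = 0; heap: [0-10 ALLOC][11-23 FREE]
Op 3: a = realloc(a, 9) -> a = 0; heap: [0-8 ALLOC][9-23 FREE]
Op 4: free(a) -> (freed a); heap: [0-23 FREE]
Op 5: b = malloc(3) -> b = 0; heap: [0-2 ALLOC][3-23 FREE]

Answer: [0-2 ALLOC][3-23 FREE]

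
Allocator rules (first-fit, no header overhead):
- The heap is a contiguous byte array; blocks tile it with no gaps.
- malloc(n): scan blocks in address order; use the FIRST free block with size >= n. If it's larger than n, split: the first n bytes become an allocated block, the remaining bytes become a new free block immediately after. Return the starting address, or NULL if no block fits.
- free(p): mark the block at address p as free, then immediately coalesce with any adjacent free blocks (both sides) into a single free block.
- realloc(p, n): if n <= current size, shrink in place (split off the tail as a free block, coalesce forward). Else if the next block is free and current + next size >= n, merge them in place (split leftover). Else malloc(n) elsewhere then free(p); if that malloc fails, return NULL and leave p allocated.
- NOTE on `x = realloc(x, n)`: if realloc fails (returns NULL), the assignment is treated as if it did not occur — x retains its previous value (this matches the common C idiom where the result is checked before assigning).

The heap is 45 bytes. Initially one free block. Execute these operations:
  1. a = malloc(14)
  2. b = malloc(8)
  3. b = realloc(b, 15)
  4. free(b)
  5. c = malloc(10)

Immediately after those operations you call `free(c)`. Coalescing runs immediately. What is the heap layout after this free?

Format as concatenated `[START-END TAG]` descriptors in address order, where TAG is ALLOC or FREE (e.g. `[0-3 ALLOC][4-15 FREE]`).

Answer: [0-13 ALLOC][14-44 FREE]

Derivation:
Op 1: a = malloc(14) -> a = 0; heap: [0-13 ALLOC][14-44 FREE]
Op 2: b = malloc(8) -> b = 14; heap: [0-13 ALLOC][14-21 ALLOC][22-44 FREE]
Op 3: b = realloc(b, 15) -> b = 14; heap: [0-13 ALLOC][14-28 ALLOC][29-44 FREE]
Op 4: free(b) -> (freed b); heap: [0-13 ALLOC][14-44 FREE]
Op 5: c = malloc(10) -> c = 14; heap: [0-13 ALLOC][14-23 ALLOC][24-44 FREE]
free(c): c = 14 -> block [14-23 ALLOC]; mark free, coalesce with adjacent free neighbors -> [0-13 ALLOC][14-44 FREE]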